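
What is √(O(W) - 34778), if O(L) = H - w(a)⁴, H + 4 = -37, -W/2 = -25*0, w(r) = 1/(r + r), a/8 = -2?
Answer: I*√36510367745/1024 ≈ 186.6*I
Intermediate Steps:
a = -16 (a = 8*(-2) = -16)
w(r) = 1/(2*r)
W = 0 (W = -(-50)*0 = -2*0 = 0)
H = -41 (H = -4 - 37 = -41)
O(L) = -42991617/1048576 (O(L) = -41 - ((½)/(-16))⁴ = -41 - ((½)*(-1/16))⁴ = -41 - (-1/32)⁴ = -41 - 1*1/1048576 = -41 - 1/1048576 = -42991617/1048576)
√(O(W) - 34778) = √(-42991617/1048576 - 34778) = √(-36510367745/1048576) = I*√36510367745/1024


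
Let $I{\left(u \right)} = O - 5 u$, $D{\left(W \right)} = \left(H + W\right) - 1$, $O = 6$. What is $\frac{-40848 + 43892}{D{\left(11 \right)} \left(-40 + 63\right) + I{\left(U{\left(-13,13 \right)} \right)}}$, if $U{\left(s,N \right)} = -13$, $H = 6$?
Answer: $\frac{3044}{439} \approx 6.9339$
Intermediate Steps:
$D{\left(W \right)} = 5 + W$ ($D{\left(W \right)} = \left(6 + W\right) - 1 = 5 + W$)
$I{\left(u \right)} = 6 - 5 u$
$\frac{-40848 + 43892}{D{\left(11 \right)} \left(-40 + 63\right) + I{\left(U{\left(-13,13 \right)} \right)}} = \frac{-40848 + 43892}{\left(5 + 11\right) \left(-40 + 63\right) + \left(6 - -65\right)} = \frac{3044}{16 \cdot 23 + \left(6 + 65\right)} = \frac{3044}{368 + 71} = \frac{3044}{439}$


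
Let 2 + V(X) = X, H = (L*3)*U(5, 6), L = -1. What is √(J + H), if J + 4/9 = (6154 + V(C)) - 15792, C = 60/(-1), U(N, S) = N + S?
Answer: I*√87601/3 ≈ 98.658*I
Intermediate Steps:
C = -60 (C = 60*(-1) = -60)
H = -33 (H = (-1*3)*(5 + 6) = -3*11 = -33)
V(X) = -2 + X
J = -87304/9 (J = -4/9 + ((6154 + (-2 - 60)) - 15792) = -4/9 + ((6154 - 62) - 15792) = -4/9 + (6092 - 15792) = -4/9 - 9700 = -87304/9 ≈ -9700.4)
√(J + H) = √(-87304/9 - 33) = √(-87601/9) = I*√87601/3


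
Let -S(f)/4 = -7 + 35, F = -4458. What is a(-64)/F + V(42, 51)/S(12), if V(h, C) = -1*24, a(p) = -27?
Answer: 1146/5201 ≈ 0.22034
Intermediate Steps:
S(f) = -112 (S(f) = -4*(-7 + 35) = -4*28 = -112)
V(h, C) = -24
a(-64)/F + V(42, 51)/S(12) = -27/(-4458) - 24/(-112) = -27*(-1/4458) - 24*(-1/112) = 9/1486 + 3/14 = 1146/5201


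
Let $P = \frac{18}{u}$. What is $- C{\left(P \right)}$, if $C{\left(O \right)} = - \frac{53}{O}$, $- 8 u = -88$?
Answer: $\frac{583}{18} \approx 32.389$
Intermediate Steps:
$u = 11$ ($u = \left(- \frac{1}{8}\right) \left(-88\right) = 11$)
$P = \frac{18}{11} \approx 1.6364$
$- C{\left(P \right)} = - \frac{-53}{\frac{18}{11}} = - \frac{\left(-53\right) 11}{18} = \left(-1\right) \left(- \frac{583}{18}\right) = \frac{583}{18}$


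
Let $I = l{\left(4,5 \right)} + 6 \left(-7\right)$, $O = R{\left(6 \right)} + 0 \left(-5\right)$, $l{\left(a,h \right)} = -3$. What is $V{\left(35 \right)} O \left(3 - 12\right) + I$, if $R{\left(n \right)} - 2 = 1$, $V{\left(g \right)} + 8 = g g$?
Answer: $-32904$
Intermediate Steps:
$V{\left(g \right)} = -8 + g^{2}$ ($V{\left(g \right)} = -8 + g g = -8 + g^{2}$)
$R{\left(n \right)} = 3$ ($R{\left(n \right)} = 2 + 1 = 3$)
$O = 3$ ($O = 3 + 0 \left(-5\right) = 3 + 0 = 3$)
$I = -45$ ($I = -3 + 6 \left(-7\right) = -3 - 42 = -45$)
$V{\left(35 \right)} O \left(3 - 12\right) + I = \left(-8 + 35^{2}\right) 3 \left(3 - 12\right) - 45 = \left(-8 + 1225\right) 3 \left(-9\right) - 45 = 1217 \left(-27\right) - 45 = -32859 - 45 = -32904$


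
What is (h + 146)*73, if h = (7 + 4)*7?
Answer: 16279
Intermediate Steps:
h = 77 (h = 11*7 = 77)
(h + 146)*73 = (77 + 146)*73 = 223*73 = 16279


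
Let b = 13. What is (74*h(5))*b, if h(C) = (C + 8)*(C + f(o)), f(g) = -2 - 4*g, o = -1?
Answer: 87542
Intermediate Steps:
h(C) = (2 + C)*(8 + C) (h(C) = (C + 8)*(C + (-2 - 4*(-1))) = (8 + C)*(C + (-2 + 4)) = (8 + C)*(C + 2) = (8 + C)*(2 + C) = (2 + C)*(8 + C))
(74*h(5))*b = (74*(16 + 5² + 10*5))*13 = (74*(16 + 25 + 50))*13 = (74*91)*13 = 6734*13 = 87542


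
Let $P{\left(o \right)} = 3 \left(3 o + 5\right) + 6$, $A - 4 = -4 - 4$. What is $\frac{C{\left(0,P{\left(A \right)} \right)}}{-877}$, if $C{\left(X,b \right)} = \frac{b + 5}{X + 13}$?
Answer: $\frac{10}{11401} \approx 0.00087712$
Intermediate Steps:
$A = -4$ ($A = 4 - 8 = -4$)
$P{\left(o \right)} = 21 + 9 o$ ($P{\left(o \right)} = 3 \left(5 + 3 o\right) + 6 = \left(15 + 9 o\right) + 6 = 21 + 9 o$)
$C{\left(X,b \right)} = \frac{5 + b}{13 + X}$
$\frac{C{\left(0,P{\left(A \right)} \right)}}{-877} = \frac{\frac{1}{13 + 0} \left(5 + \left(21 + 9 \left(-4\right)\right)\right)}{-877} = \frac{5 + \left(21 - 36\right)}{13} \left(- \frac{1}{877}\right) = \frac{5 - 15}{13} \left(- \frac{1}{877}\right) = \frac{1}{13} \left(-10\right) \left(- \frac{1}{877}\right) = \left(- \frac{10}{13}\right) \left(- \frac{1}{877}\right) = \frac{10}{11401}$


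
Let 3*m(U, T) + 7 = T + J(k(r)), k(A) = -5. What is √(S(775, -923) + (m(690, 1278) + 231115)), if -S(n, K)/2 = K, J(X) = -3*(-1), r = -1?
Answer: √2100471/3 ≈ 483.10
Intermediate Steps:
J(X) = 3
m(U, T) = -4/3 + T/3 (m(U, T) = -7/3 + (T + 3)/3 = -7/3 + (3 + T)/3 = -7/3 + (1 + T/3) = -4/3 + T/3)
S(n, K) = -2*K
√(S(775, -923) + (m(690, 1278) + 231115)) = √(-2*(-923) + ((-4/3 + (⅓)*1278) + 231115)) = √(1846 + ((-4/3 + 426) + 231115)) = √(1846 + (1274/3 + 231115)) = √(1846 + 694619/3) = √(700157/3) = √2100471/3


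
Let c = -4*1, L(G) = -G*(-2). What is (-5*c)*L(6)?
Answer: 240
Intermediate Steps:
L(G) = 2*G
c = -4
(-5*c)*L(6) = (-5*(-4))*(2*6) = 20*12 = 240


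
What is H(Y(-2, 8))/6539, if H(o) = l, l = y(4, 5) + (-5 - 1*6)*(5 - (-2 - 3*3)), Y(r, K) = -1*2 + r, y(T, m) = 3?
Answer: -173/6539 ≈ -0.026457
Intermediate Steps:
Y(r, K) = -2 + r
l = -173 (l = 3 + (-5 - 1*6)*(5 - (-2 - 3*3)) = 3 + (-5 - 6)*(5 - (-2 - 9)) = 3 - 11*(5 - 1*(-11)) = 3 - 11*(5 + 11) = 3 - 11*16 = 3 - 176 = -173)
H(o) = -173
H(Y(-2, 8))/6539 = -173/6539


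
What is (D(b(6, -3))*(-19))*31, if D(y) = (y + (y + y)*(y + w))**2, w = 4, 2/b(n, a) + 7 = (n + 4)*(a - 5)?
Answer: -1429717396/57289761 ≈ -24.956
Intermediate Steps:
b(n, a) = 2/(-7 + (-5 + a)*(4 + n)) (b(n, a) = 2/(-7 + (n + 4)*(a - 5)) = 2/(-7 + (4 + n)*(-5 + a)) = 2/(-7 + (-5 + a)*(4 + n)))
D(y) = (y + 2*y*(4 + y))**2 (D(y) = (y + (y + y)*(y + 4))**2 = (y + (2*y)*(4 + y))**2 = (y + 2*y*(4 + y))**2)
(D(b(6, -3))*(-19))*31 = (((2/(-27 - 5*6 + 4*(-3) - 3*6))**2*(9 + 2*(2/(-27 - 5*6 + 4*(-3) - 3*6)))**2)*(-19))*31 = (((2/(-27 - 30 - 12 - 18))**2*(9 + 2*(2/(-27 - 30 - 12 - 18)))**2)*(-19))*31 = (((2/(-87))**2*(9 + 2*(2/(-87)))**2)*(-19))*31 = (((2*(-1/87))**2*(9 + 2*(2*(-1/87)))**2)*(-19))*31 = (((-2/87)**2*(9 + 2*(-2/87))**2)*(-19))*31 = ((4*(9 - 4/87)**2/7569)*(-19))*31 = ((4*(779/87)**2/7569)*(-19))*31 = (((4/7569)*(606841/7569))*(-19))*31 = ((2427364/57289761)*(-19))*31 = -46119916/57289761*31 = -1429717396/57289761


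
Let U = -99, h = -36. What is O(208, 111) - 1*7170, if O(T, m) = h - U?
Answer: -7107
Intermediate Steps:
O(T, m) = 63 (O(T, m) = -36 - 1*(-99) = -36 + 99 = 63)
O(208, 111) - 1*7170 = 63 - 1*7170 = 63 - 7170 = -7107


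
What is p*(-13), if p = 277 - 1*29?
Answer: -3224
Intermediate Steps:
p = 248 (p = 277 - 29 = 248)
p*(-13) = 248*(-13) = -3224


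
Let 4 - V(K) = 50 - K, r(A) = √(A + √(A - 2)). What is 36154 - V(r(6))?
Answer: 36200 - 2*√2 ≈ 36197.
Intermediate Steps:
r(A) = √(A + √(-2 + A))
V(K) = -46 + K (V(K) = 4 - (50 - K) = 4 + (-50 + K) = -46 + K)
36154 - V(r(6)) = 36154 - (-46 + √(6 + √(-2 + 6))) = 36154 - (-46 + √(6 + √4)) = 36154 - (-46 + √(6 + 2)) = 36154 - (-46 + √8) = 36154 - (-46 + 2*√2) = 36154 + (46 - 2*√2) = 36200 - 2*√2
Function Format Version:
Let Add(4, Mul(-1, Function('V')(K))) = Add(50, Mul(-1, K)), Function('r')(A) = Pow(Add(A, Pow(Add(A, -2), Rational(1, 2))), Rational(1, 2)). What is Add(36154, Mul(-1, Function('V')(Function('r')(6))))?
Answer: Add(36200, Mul(-2, Pow(2, Rational(1, 2)))) ≈ 36197.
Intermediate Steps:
Function('r')(A) = Pow(Add(A, Pow(Add(-2, A), Rational(1, 2))), Rational(1, 2))
Function('V')(K) = Add(-46, K) (Function('V')(K) = Add(4, Mul(-1, Add(50, Mul(-1, K)))) = Add(4, Add(-50, K)) = Add(-46, K))
Add(36154, Mul(-1, Function('V')(Function('r')(6)))) = Add(36154, Mul(-1, Add(-46, Pow(Add(6, Pow(Add(-2, 6), Rational(1, 2))), Rational(1, 2))))) = Add(36154, Mul(-1, Add(-46, Pow(Add(6, Pow(4, Rational(1, 2))), Rational(1, 2))))) = Add(36154, Mul(-1, Add(-46, Pow(Add(6, 2), Rational(1, 2))))) = Add(36154, Mul(-1, Add(-46, Pow(8, Rational(1, 2))))) = Add(36154, Mul(-1, Add(-46, Mul(2, Pow(2, Rational(1, 2)))))) = Add(36154, Add(46, Mul(-2, Pow(2, Rational(1, 2))))) = Add(36200, Mul(-2, Pow(2, Rational(1, 2))))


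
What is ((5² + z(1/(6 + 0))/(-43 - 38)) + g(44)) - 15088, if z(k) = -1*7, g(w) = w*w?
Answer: -1063280/81 ≈ -13127.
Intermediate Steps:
g(w) = w²
z(k) = -7
((5² + z(1/(6 + 0))/(-43 - 38)) + g(44)) - 15088 = ((5² - 7/(-43 - 38)) + 44²) - 15088 = ((25 - 7/(-81)) + 1936) - 15088 = ((25 - 1/81*(-7)) + 1936) - 15088 = ((25 + 7/81) + 1936) - 15088 = (2032/81 + 1936) - 15088 = 158848/81 - 15088 = -1063280/81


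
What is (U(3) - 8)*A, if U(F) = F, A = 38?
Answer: -190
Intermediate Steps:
(U(3) - 8)*A = (3 - 8)*38 = -5*38 = -190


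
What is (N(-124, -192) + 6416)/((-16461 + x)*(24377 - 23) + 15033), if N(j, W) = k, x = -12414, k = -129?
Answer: -6287/703206717 ≈ -8.9405e-6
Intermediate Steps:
N(j, W) = -129
(N(-124, -192) + 6416)/((-16461 + x)*(24377 - 23) + 15033) = (-129 + 6416)/((-16461 - 12414)*(24377 - 23) + 15033) = 6287/(-28875*24354 + 15033) = 6287/(-703221750 + 15033) = 6287/(-703206717) = 6287*(-1/703206717) = -6287/703206717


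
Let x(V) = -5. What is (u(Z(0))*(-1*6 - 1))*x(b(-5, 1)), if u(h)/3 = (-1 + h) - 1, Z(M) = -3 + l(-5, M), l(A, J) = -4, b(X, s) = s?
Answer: -945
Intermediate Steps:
Z(M) = -7 (Z(M) = -3 - 4 = -7)
u(h) = -6 + 3*h (u(h) = 3*((-1 + h) - 1) = 3*(-2 + h) = -6 + 3*h)
(u(Z(0))*(-1*6 - 1))*x(b(-5, 1)) = ((-6 + 3*(-7))*(-1*6 - 1))*(-5) = ((-6 - 21)*(-6 - 1))*(-5) = -27*(-7)*(-5) = 189*(-5) = -945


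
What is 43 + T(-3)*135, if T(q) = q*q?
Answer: 1258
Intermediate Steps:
T(q) = q**2
43 + T(-3)*135 = 43 + (-3)**2*135 = 43 + 9*135 = 43 + 1215 = 1258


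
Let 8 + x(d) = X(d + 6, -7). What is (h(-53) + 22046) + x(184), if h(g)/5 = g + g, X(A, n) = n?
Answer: 21501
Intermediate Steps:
x(d) = -15 (x(d) = -8 - 7 = -15)
h(g) = 10*g (h(g) = 5*(g + g) = 5*(2*g) = 10*g)
(h(-53) + 22046) + x(184) = (10*(-53) + 22046) - 15 = (-530 + 22046) - 15 = 21516 - 15 = 21501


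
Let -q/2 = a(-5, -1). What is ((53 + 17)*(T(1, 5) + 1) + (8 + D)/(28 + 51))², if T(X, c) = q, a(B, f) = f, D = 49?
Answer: 277122609/6241 ≈ 44404.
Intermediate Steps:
q = 2 (q = -2*(-1) = 2)
T(X, c) = 2
((53 + 17)*(T(1, 5) + 1) + (8 + D)/(28 + 51))² = ((53 + 17)*(2 + 1) + (8 + 49)/(28 + 51))² = (70*3 + 57/79)² = (210 + 57*(1/79))² = (210 + 57/79)² = (16647/79)² = 277122609/6241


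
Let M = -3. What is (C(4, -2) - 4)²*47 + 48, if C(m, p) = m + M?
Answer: 471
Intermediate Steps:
C(m, p) = -3 + m (C(m, p) = m - 3 = -3 + m)
(C(4, -2) - 4)²*47 + 48 = ((-3 + 4) - 4)²*47 + 48 = (1 - 4)²*47 + 48 = (-3)²*47 + 48 = 9*47 + 48 = 423 + 48 = 471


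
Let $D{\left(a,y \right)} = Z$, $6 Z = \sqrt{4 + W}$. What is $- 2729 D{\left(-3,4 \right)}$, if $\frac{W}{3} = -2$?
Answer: $- \frac{2729 i \sqrt{2}}{6} \approx - 643.23 i$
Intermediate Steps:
$W = -6$ ($W = 3 \left(-2\right) = -6$)
$Z = \frac{i \sqrt{2}}{6}$ ($Z = \frac{\sqrt{4 - 6}}{6} = \frac{\sqrt{-2}}{6} = \frac{i \sqrt{2}}{6} \approx 0.2357 i$)
$D{\left(a,y \right)} = \frac{i \sqrt{2}}{6}$
$- 2729 D{\left(-3,4 \right)} = - 2729 \frac{i \sqrt{2}}{6} = - \frac{2729 i \sqrt{2}}{6}$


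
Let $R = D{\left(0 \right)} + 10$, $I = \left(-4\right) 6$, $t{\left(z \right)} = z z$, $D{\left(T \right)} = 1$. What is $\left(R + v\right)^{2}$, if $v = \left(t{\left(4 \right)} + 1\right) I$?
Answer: $157609$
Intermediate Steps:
$t{\left(z \right)} = z^{2}$
$I = -24$
$R = 11$ ($R = 1 + 10 = 11$)
$v = -408$ ($v = \left(4^{2} + 1\right) \left(-24\right) = \left(16 + 1\right) \left(-24\right) = 17 \left(-24\right) = -408$)
$\left(R + v\right)^{2} = \left(11 - 408\right)^{2} = \left(-397\right)^{2} = 157609$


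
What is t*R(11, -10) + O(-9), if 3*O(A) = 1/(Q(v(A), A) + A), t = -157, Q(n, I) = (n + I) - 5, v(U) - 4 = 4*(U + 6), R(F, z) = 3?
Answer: -43804/93 ≈ -471.01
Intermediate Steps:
v(U) = 28 + 4*U (v(U) = 4 + 4*(U + 6) = 4 + 4*(6 + U) = 4 + (24 + 4*U) = 28 + 4*U)
Q(n, I) = -5 + I + n (Q(n, I) = (I + n) - 5 = -5 + I + n)
O(A) = 1/(3*(23 + 6*A)) (O(A) = 1/(3*((-5 + A + (28 + 4*A)) + A)) = 1/(3*((23 + 5*A) + A)) = 1/(3*(23 + 6*A)))
t*R(11, -10) + O(-9) = -157*3 + 1/(3*(23 + 6*(-9))) = -471 + 1/(3*(23 - 54)) = -471 + (1/3)/(-31) = -471 + (1/3)*(-1/31) = -471 - 1/93 = -43804/93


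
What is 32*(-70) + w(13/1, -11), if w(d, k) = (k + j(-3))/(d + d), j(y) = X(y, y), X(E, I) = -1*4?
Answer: -58255/26 ≈ -2240.6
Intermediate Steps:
X(E, I) = -4
j(y) = -4
w(d, k) = (-4 + k)/(2*d) (w(d, k) = (k - 4)/(d + d) = (-4 + k)/((2*d)) = (-4 + k)*(1/(2*d)) = (-4 + k)/(2*d))
32*(-70) + w(13/1, -11) = 32*(-70) + (-4 - 11)/(2*((13/1))) = -2240 + (1/2)*(-15)/(13*1) = -2240 + (1/2)*(-15)/13 = -2240 + (1/2)*(1/13)*(-15) = -2240 - 15/26 = -58255/26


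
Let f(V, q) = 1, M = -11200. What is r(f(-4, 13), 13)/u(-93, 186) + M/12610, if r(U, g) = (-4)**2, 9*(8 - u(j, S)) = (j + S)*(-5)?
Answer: -139952/225719 ≈ -0.62003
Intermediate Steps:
u(j, S) = 8 + 5*S/9 + 5*j/9 (u(j, S) = 8 - (j + S)*(-5)/9 = 8 - (S + j)*(-5)/9 = 8 - (-5*S - 5*j)/9 = 8 + (5*S/9 + 5*j/9) = 8 + 5*S/9 + 5*j/9)
r(U, g) = 16
r(f(-4, 13), 13)/u(-93, 186) + M/12610 = 16/(8 + (5/9)*186 + (5/9)*(-93)) - 11200/12610 = 16/(8 + 310/3 - 155/3) - 11200*1/12610 = 16/(179/3) - 1120/1261 = 16*(3/179) - 1120/1261 = 48/179 - 1120/1261 = -139952/225719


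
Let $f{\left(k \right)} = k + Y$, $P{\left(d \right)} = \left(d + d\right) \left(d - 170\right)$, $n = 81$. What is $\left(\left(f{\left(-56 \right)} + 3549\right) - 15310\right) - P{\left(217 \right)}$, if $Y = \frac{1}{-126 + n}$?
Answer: $- \frac{1449676}{45} \approx -32215.0$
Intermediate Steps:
$Y = - \frac{1}{45}$ ($Y = \frac{1}{-126 + 81} = \frac{1}{-45} = - \frac{1}{45} \approx -0.022222$)
$P{\left(d \right)} = 2 d \left(-170 + d\right)$
$f{\left(k \right)} = - \frac{1}{45} + k$ ($f{\left(k \right)} = k - \frac{1}{45} = - \frac{1}{45} + k$)
$\left(\left(f{\left(-56 \right)} + 3549\right) - 15310\right) - P{\left(217 \right)} = \left(\left(\left(- \frac{1}{45} - 56\right) + 3549\right) - 15310\right) - 2 \cdot 217 \left(-170 + 217\right) = \left(\left(- \frac{2521}{45} + 3549\right) - 15310\right) - 2 \cdot 217 \cdot 47 = \left(\frac{157184}{45} - 15310\right) - 20398 = - \frac{531766}{45} - 20398 = - \frac{1449676}{45}$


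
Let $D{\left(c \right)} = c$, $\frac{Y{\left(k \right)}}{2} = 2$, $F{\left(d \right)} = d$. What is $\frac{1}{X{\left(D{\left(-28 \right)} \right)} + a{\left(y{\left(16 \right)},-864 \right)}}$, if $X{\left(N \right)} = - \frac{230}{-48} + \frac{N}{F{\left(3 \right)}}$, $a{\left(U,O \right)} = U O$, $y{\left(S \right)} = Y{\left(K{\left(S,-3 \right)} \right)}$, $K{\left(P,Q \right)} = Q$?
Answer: $- \frac{24}{83053} \approx -0.00028897$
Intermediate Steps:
$Y{\left(k \right)} = 4$ ($Y{\left(k \right)} = 2 \cdot 2 = 4$)
$y{\left(S \right)} = 4$
$a{\left(U,O \right)} = O U$
$X{\left(N \right)} = \frac{115}{24} + \frac{N}{3}$ ($X{\left(N \right)} = - \frac{230}{-48} + \frac{N}{3} = \left(-230\right) \left(- \frac{1}{48}\right) + N \frac{1}{3} = \frac{115}{24} + \frac{N}{3}$)
$\frac{1}{X{\left(D{\left(-28 \right)} \right)} + a{\left(y{\left(16 \right)},-864 \right)}} = \frac{1}{\left(\frac{115}{24} + \frac{1}{3} \left(-28\right)\right) - 3456} = \frac{1}{\left(\frac{115}{24} - \frac{28}{3}\right) - 3456} = \frac{1}{- \frac{109}{24} - 3456} = \frac{1}{- \frac{83053}{24}} = - \frac{24}{83053}$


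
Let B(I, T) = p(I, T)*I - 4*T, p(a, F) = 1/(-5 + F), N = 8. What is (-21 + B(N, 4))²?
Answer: 2025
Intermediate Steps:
B(I, T) = -4*T + I/(-5 + T) (B(I, T) = I/(-5 + T) - 4*T = -4*T + I/(-5 + T))
(-21 + B(N, 4))² = (-21 + (8 - 4*4*(-5 + 4))/(-5 + 4))² = (-21 + (8 - 4*4*(-1))/(-1))² = (-21 - (8 + 16))² = (-21 - 1*24)² = (-21 - 24)² = (-45)² = 2025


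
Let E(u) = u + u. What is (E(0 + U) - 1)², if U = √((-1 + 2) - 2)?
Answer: (1 - 2*I)² ≈ -3.0 - 4.0*I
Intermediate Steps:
U = I (U = √(1 - 2) = √(-1) = I ≈ 1.0*I)
E(u) = 2*u
(E(0 + U) - 1)² = (2*(0 + I) - 1)² = (2*I - 1)² = (-1 + 2*I)²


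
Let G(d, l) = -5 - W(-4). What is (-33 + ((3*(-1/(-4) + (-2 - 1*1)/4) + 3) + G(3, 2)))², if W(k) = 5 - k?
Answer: 8281/4 ≈ 2070.3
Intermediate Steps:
G(d, l) = -14 (G(d, l) = -5 - (5 - 1*(-4)) = -5 - (5 + 4) = -5 - 1*9 = -5 - 9 = -14)
(-33 + ((3*(-1/(-4) + (-2 - 1*1)/4) + 3) + G(3, 2)))² = (-33 + ((3*(-1/(-4) + (-2 - 1*1)/4) + 3) - 14))² = (-33 + ((3*(-1*(-¼) + (-2 - 1)*(¼)) + 3) - 14))² = (-33 + ((3*(¼ - 3*¼) + 3) - 14))² = (-33 + ((3*(¼ - ¾) + 3) - 14))² = (-33 + ((3*(-½) + 3) - 14))² = (-33 + ((-3/2 + 3) - 14))² = (-33 + (3/2 - 14))² = (-33 - 25/2)² = (-91/2)² = 8281/4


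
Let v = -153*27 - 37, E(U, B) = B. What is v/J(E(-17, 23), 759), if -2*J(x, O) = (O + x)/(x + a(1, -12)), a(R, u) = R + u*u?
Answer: 700224/391 ≈ 1790.9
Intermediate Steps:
v = -4168 (v = -4131 - 37 = -4168)
a(R, u) = R + u²
J(x, O) = -(O + x)/(2*(145 + x)) (J(x, O) = -(O + x)/(2*(x + (1 + (-12)²))) = -(O + x)/(2*(x + (1 + 144))) = -(O + x)/(2*(x + 145)) = -(O + x)/(2*(145 + x)))
v/J(E(-17, 23), 759) = -4168*2*(145 + 23)/(-1*759 - 1*23) = -4168*336/(-759 - 23) = -4168/((½)*(1/168)*(-782)) = -4168/(-391/168) = -4168*(-168/391) = 700224/391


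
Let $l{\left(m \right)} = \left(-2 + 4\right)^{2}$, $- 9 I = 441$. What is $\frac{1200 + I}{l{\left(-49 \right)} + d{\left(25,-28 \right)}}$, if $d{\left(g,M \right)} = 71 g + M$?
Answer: $\frac{1151}{1751} \approx 0.65734$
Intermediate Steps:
$I = -49$ ($I = \left(- \frac{1}{9}\right) 441 = -49$)
$d{\left(g,M \right)} = M + 71 g$
$l{\left(m \right)} = 4$ ($l{\left(m \right)} = 2^{2} = 4$)
$\frac{1200 + I}{l{\left(-49 \right)} + d{\left(25,-28 \right)}} = \frac{1200 - 49}{4 + \left(-28 + 71 \cdot 25\right)} = \frac{1151}{4 + \left(-28 + 1775\right)} = \frac{1151}{4 + 1747} = \frac{1151}{1751}$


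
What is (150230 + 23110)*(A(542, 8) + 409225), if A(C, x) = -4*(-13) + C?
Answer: 71038025460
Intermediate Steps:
A(C, x) = 52 + C
(150230 + 23110)*(A(542, 8) + 409225) = (150230 + 23110)*((52 + 542) + 409225) = 173340*(594 + 409225) = 173340*409819 = 71038025460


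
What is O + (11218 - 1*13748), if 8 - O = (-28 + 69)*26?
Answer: -3588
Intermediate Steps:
O = -1058 (O = 8 - (-28 + 69)*26 = 8 - 41*26 = 8 - 1*1066 = 8 - 1066 = -1058)
O + (11218 - 1*13748) = -1058 + (11218 - 1*13748) = -1058 + (11218 - 13748) = -1058 - 2530 = -3588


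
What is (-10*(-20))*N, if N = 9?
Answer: 1800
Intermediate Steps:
(-10*(-20))*N = -10*(-20)*9 = 200*9 = 1800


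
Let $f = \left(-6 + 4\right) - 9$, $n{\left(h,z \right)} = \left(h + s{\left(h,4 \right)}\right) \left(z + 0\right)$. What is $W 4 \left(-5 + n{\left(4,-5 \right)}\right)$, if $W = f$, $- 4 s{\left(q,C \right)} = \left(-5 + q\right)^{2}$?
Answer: $1045$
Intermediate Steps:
$s{\left(q,C \right)} = - \frac{\left(-5 + q\right)^{2}}{4}$
$n{\left(h,z \right)} = z \left(h - \frac{\left(-5 + h\right)^{2}}{4}\right)$ ($n{\left(h,z \right)} = \left(h - \frac{\left(-5 + h\right)^{2}}{4}\right) \left(z + 0\right) = \left(h - \frac{\left(-5 + h\right)^{2}}{4}\right) z = z \left(h - \frac{\left(-5 + h\right)^{2}}{4}\right)$)
$f = -11$ ($f = -2 - 9 = -11$)
$W = -11$
$W 4 \left(-5 + n{\left(4,-5 \right)}\right) = - 11 \cdot 4 \left(-5 + \frac{1}{4} \left(-5\right) \left(- \left(-5 + 4\right)^{2} + 4 \cdot 4\right)\right) = - 11 \cdot 4 \left(-5 + \frac{1}{4} \left(-5\right) \left(- \left(-1\right)^{2} + 16\right)\right) = - 11 \cdot 4 \left(-5 + \frac{1}{4} \left(-5\right) \left(\left(-1\right) 1 + 16\right)\right) = - 11 \cdot 4 \left(-5 + \frac{1}{4} \left(-5\right) \left(-1 + 16\right)\right) = - 11 \cdot 4 \left(-5 + \frac{1}{4} \left(-5\right) 15\right) = - 11 \cdot 4 \left(-5 - \frac{75}{4}\right) = - 11 \cdot 4 \left(- \frac{95}{4}\right) = \left(-11\right) \left(-95\right) = 1045$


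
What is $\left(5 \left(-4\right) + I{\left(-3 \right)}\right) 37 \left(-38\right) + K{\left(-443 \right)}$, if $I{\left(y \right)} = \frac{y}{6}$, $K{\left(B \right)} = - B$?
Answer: $29266$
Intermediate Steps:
$I{\left(y \right)} = \frac{y}{6}$ ($I{\left(y \right)} = y \frac{1}{6} = \frac{y}{6}$)
$\left(5 \left(-4\right) + I{\left(-3 \right)}\right) 37 \left(-38\right) + K{\left(-443 \right)} = \left(5 \left(-4\right) + \frac{1}{6} \left(-3\right)\right) 37 \left(-38\right) - -443 = \left(-20 - \frac{1}{2}\right) 37 \left(-38\right) + 443 = \left(- \frac{41}{2}\right) 37 \left(-38\right) + 443 = \left(- \frac{1517}{2}\right) \left(-38\right) + 443 = 28823 + 443 = 29266$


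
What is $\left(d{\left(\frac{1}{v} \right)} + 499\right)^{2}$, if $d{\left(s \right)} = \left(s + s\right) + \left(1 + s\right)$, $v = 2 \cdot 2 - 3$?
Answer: $253009$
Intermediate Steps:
$v = 1$ ($v = 4 - 3 = 1$)
$d{\left(s \right)} = 1 + 3 s$ ($d{\left(s \right)} = 2 s + \left(1 + s\right) = 1 + 3 s$)
$\left(d{\left(\frac{1}{v} \right)} + 499\right)^{2} = \left(\left(1 + \frac{3}{1}\right) + 499\right)^{2} = \left(\left(1 + 3 \cdot 1\right) + 499\right)^{2} = \left(\left(1 + 3\right) + 499\right)^{2} = \left(4 + 499\right)^{2} = 503^{2} = 253009$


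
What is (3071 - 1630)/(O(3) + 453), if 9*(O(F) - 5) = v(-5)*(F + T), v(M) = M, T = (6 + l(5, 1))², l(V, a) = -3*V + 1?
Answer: 12969/3787 ≈ 3.4246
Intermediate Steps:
l(V, a) = 1 - 3*V
T = 64 (T = (6 + (1 - 3*5))² = (6 + (1 - 15))² = (6 - 14)² = (-8)² = 64)
O(F) = -275/9 - 5*F/9 (O(F) = 5 + (-5*(F + 64))/9 = 5 + (-5*(64 + F))/9 = 5 + (-320 - 5*F)/9 = 5 + (-320/9 - 5*F/9) = -275/9 - 5*F/9)
(3071 - 1630)/(O(3) + 453) = (3071 - 1630)/((-275/9 - 5/9*3) + 453) = 1441/((-275/9 - 5/3) + 453) = 1441/(-290/9 + 453) = 1441/(3787/9) = 1441*(9/3787) = 12969/3787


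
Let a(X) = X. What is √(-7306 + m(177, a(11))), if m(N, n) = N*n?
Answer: I*√5359 ≈ 73.205*I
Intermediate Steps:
√(-7306 + m(177, a(11))) = √(-7306 + 177*11) = √(-7306 + 1947) = √(-5359) = I*√5359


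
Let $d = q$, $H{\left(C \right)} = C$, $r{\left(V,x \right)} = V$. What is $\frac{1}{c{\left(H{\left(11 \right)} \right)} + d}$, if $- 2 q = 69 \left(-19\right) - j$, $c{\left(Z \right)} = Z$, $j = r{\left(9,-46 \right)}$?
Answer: $\frac{1}{671} \approx 0.0014903$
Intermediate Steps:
$j = 9$
$q = 660$ ($q = - \frac{69 \left(-19\right) - 9}{2} = - \frac{-1311 - 9}{2} = \left(- \frac{1}{2}\right) \left(-1320\right) = 660$)
$d = 660$
$\frac{1}{c{\left(H{\left(11 \right)} \right)} + d} = \frac{1}{11 + 660} = \frac{1}{671}$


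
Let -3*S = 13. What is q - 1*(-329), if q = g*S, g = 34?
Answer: 545/3 ≈ 181.67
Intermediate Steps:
S = -13/3 (S = -⅓*13 = -13/3 ≈ -4.3333)
q = -442/3 (q = 34*(-13/3) = -442/3 ≈ -147.33)
q - 1*(-329) = -442/3 - 1*(-329) = -442/3 + 329 = 545/3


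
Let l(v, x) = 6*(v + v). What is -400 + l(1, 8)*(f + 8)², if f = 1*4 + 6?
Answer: 3488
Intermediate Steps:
f = 10 (f = 4 + 6 = 10)
l(v, x) = 12*v (l(v, x) = 6*(2*v) = 12*v)
-400 + l(1, 8)*(f + 8)² = -400 + (12*1)*(10 + 8)² = -400 + 12*18² = -400 + 12*324 = -400 + 3888 = 3488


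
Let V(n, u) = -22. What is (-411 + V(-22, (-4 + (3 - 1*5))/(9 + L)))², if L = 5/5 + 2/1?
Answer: 187489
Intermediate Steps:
L = 3 (L = 5*(⅕) + 2*1 = 1 + 2 = 3)
(-411 + V(-22, (-4 + (3 - 1*5))/(9 + L)))² = (-411 - 22)² = (-433)² = 187489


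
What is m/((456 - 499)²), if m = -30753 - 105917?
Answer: -136670/1849 ≈ -73.916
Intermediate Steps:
m = -136670
m/((456 - 499)²) = -136670/(456 - 499)² = -136670/((-43)²) = -136670/1849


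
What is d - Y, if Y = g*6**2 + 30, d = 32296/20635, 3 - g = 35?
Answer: 23184766/20635 ≈ 1123.6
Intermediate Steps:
g = -32 (g = 3 - 1*35 = 3 - 35 = -32)
d = 32296/20635 (d = 32296*(1/20635) = 32296/20635 ≈ 1.5651)
Y = -1122 (Y = -32*6**2 + 30 = -32*36 + 30 = -1152 + 30 = -1122)
d - Y = 32296/20635 - 1*(-1122) = 32296/20635 + 1122 = 23184766/20635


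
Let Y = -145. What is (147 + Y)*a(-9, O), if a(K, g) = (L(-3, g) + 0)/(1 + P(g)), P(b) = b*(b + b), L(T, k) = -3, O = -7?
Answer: -2/33 ≈ -0.060606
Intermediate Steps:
P(b) = 2*b² (P(b) = b*(2*b) = 2*b²)
a(K, g) = -3/(1 + 2*g²) (a(K, g) = (-3 + 0)/(1 + 2*g²) = -3/(1 + 2*g²))
(147 + Y)*a(-9, O) = (147 - 145)*(-3/(1 + 2*(-7)²)) = 2*(-3/(1 + 2*49)) = 2*(-3/(1 + 98)) = 2*(-3/99) = 2*(-3*1/99) = 2*(-1/33) = -2/33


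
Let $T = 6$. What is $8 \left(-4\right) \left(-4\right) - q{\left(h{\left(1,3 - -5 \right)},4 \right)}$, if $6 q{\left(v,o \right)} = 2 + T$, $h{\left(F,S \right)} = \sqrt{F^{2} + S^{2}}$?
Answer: $\frac{380}{3} \approx 126.67$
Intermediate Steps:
$q{\left(v,o \right)} = \frac{4}{3}$ ($q{\left(v,o \right)} = \frac{2 + 6}{6} = \frac{1}{6} \cdot 8 = \frac{4}{3}$)
$8 \left(-4\right) \left(-4\right) - q{\left(h{\left(1,3 - -5 \right)},4 \right)} = 8 \left(-4\right) \left(-4\right) - \frac{4}{3} = \left(-32\right) \left(-4\right) - \frac{4}{3} = 128 - \frac{4}{3} = \frac{380}{3}$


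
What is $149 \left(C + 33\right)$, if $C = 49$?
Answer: $12218$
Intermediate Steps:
$149 \left(C + 33\right) = 149 \left(49 + 33\right) = 149 \cdot 82 = 12218$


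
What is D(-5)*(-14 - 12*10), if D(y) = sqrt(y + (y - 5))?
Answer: -134*I*sqrt(15) ≈ -518.98*I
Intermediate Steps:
D(y) = sqrt(-5 + 2*y) (D(y) = sqrt(y + (-5 + y)) = sqrt(-5 + 2*y))
D(-5)*(-14 - 12*10) = sqrt(-5 + 2*(-5))*(-14 - 12*10) = sqrt(-5 - 10)*(-14 - 120) = sqrt(-15)*(-134) = (I*sqrt(15))*(-134) = -134*I*sqrt(15)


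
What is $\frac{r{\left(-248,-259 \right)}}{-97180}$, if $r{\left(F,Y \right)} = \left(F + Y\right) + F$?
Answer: $\frac{151}{19436} \approx 0.0077691$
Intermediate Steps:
$r{\left(F,Y \right)} = Y + 2 F$
$\frac{r{\left(-248,-259 \right)}}{-97180} = \frac{-259 + 2 \left(-248\right)}{-97180} = \left(-259 - 496\right) \left(- \frac{1}{97180}\right) = \left(-755\right) \left(- \frac{1}{97180}\right) = \frac{151}{19436}$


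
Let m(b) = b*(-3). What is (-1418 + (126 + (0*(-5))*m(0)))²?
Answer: 1669264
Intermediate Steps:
m(b) = -3*b
(-1418 + (126 + (0*(-5))*m(0)))² = (-1418 + (126 + (0*(-5))*(-3*0)))² = (-1418 + (126 + 0*0))² = (-1418 + (126 + 0))² = (-1418 + 126)² = (-1292)² = 1669264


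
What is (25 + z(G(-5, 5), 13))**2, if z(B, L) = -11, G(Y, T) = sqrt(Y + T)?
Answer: 196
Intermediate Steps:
G(Y, T) = sqrt(T + Y)
(25 + z(G(-5, 5), 13))**2 = (25 - 11)**2 = 14**2 = 196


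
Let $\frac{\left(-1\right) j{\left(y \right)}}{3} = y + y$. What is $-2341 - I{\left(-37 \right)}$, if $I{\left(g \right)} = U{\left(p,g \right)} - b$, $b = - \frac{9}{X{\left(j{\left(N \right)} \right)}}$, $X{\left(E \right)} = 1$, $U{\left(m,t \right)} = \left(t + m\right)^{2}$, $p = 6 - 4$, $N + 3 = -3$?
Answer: $-3575$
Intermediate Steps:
$N = -6$ ($N = -3 - 3 = -6$)
$j{\left(y \right)} = - 6 y$ ($j{\left(y \right)} = - 3 \left(y + y\right) = - 3 \cdot 2 y = - 6 y$)
$p = 2$
$U{\left(m,t \right)} = \left(m + t\right)^{2}$
$b = -9$ ($b = - \frac{9}{1} = \left(-9\right) 1 = -9$)
$I{\left(g \right)} = 9 + \left(2 + g\right)^{2}$ ($I{\left(g \right)} = \left(2 + g\right)^{2} - -9 = \left(2 + g\right)^{2} + 9 = 9 + \left(2 + g\right)^{2}$)
$-2341 - I{\left(-37 \right)} = -2341 - \left(9 + \left(2 - 37\right)^{2}\right) = -2341 - \left(9 + \left(-35\right)^{2}\right) = -2341 - \left(9 + 1225\right) = -2341 - 1234 = -3575$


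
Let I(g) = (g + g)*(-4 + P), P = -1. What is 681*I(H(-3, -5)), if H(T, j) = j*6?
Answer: 204300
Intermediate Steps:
H(T, j) = 6*j
I(g) = -10*g (I(g) = (g + g)*(-4 - 1) = (2*g)*(-5) = -10*g)
681*I(H(-3, -5)) = 681*(-60*(-5)) = 681*(-10*(-30)) = 681*300 = 204300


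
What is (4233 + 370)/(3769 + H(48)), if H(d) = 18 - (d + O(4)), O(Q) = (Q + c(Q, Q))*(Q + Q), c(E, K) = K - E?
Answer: 4603/3707 ≈ 1.2417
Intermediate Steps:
O(Q) = 2*Q² (O(Q) = (Q + (Q - Q))*(Q + Q) = (Q + 0)*(2*Q) = Q*(2*Q) = 2*Q²)
H(d) = -14 - d (H(d) = 18 - (d + 2*4²) = 18 - (d + 2*16) = 18 - (d + 32) = 18 - (32 + d) = 18 + (-32 - d) = -14 - d)
(4233 + 370)/(3769 + H(48)) = (4233 + 370)/(3769 + (-14 - 1*48)) = 4603/(3769 + (-14 - 48)) = 4603/(3769 - 62) = 4603/3707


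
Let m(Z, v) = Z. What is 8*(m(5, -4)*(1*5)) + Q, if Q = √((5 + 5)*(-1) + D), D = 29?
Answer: 200 + √19 ≈ 204.36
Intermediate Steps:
Q = √19 (Q = √((5 + 5)*(-1) + 29) = √(10*(-1) + 29) = √(-10 + 29) = √19 ≈ 4.3589)
8*(m(5, -4)*(1*5)) + Q = 8*(5*(1*5)) + √19 = 8*(5*5) + √19 = 8*25 + √19 = 200 + √19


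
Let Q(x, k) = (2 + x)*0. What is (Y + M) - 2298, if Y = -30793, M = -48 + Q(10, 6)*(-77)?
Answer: -33139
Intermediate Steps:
Q(x, k) = 0
M = -48 (M = -48 + 0*(-77) = -48 + 0 = -48)
(Y + M) - 2298 = (-30793 - 48) - 2298 = -30841 - 2298 = -33139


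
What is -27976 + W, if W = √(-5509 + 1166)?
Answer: -27976 + I*√4343 ≈ -27976.0 + 65.901*I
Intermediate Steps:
W = I*√4343 (W = √(-4343) = I*√4343 ≈ 65.901*I)
-27976 + W = -27976 + I*√4343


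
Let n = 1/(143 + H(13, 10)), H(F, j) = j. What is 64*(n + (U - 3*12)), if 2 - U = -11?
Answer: -225152/153 ≈ -1471.6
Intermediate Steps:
U = 13 (U = 2 - 1*(-11) = 2 + 11 = 13)
n = 1/153 (n = 1/(143 + 10) = 1/153 ≈ 0.0065359)
64*(n + (U - 3*12)) = 64*(1/153 + (13 - 3*12)) = 64*(1/153 + (13 - 36)) = 64*(1/153 - 23) = 64*(-3518/153) = -225152/153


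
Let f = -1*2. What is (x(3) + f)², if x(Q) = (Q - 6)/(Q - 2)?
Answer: 25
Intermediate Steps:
x(Q) = (-6 + Q)/(-2 + Q)
f = -2
(x(3) + f)² = ((-6 + 3)/(-2 + 3) - 2)² = (-3/1 - 2)² = (1*(-3) - 2)² = (-3 - 2)² = (-5)² = 25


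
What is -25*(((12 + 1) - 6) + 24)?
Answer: -775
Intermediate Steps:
-25*(((12 + 1) - 6) + 24) = -25*((13 - 6) + 24) = -25*(7 + 24) = -25*31 = -775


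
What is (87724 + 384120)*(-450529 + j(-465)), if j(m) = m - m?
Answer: -212579405476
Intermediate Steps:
j(m) = 0
(87724 + 384120)*(-450529 + j(-465)) = (87724 + 384120)*(-450529 + 0) = 471844*(-450529) = -212579405476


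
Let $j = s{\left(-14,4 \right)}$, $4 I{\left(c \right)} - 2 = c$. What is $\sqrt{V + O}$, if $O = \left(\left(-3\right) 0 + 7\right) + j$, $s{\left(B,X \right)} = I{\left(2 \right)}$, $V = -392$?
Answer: $8 i \sqrt{6} \approx 19.596 i$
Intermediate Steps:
$I{\left(c \right)} = \frac{1}{2} + \frac{c}{4}$
$s{\left(B,X \right)} = 1$ ($s{\left(B,X \right)} = \frac{1}{2} + \frac{1}{4} \cdot 2 = \frac{1}{2} + \frac{1}{2} = 1$)
$j = 1$
$O = 8$ ($O = \left(\left(-3\right) 0 + 7\right) + 1 = \left(0 + 7\right) + 1 = 7 + 1 = 8$)
$\sqrt{V + O} = \sqrt{-392 + 8} = \sqrt{-384} = 8 i \sqrt{6}$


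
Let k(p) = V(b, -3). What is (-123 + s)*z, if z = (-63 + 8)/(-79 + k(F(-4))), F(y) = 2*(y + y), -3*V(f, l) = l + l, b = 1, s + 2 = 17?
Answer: -540/7 ≈ -77.143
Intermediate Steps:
s = 15 (s = -2 + 17 = 15)
V(f, l) = -2*l/3 (V(f, l) = -(l + l)/3 = -2*l/3)
F(y) = 4*y (F(y) = 2*(2*y) = 4*y)
k(p) = 2 (k(p) = -⅔*(-3) = 2)
z = 5/7 (z = (-63 + 8)/(-79 + 2) = -55/(-77) = -55*(-1/77) = 5/7 ≈ 0.71429)
(-123 + s)*z = (-123 + 15)*(5/7) = -108*5/7 = -540/7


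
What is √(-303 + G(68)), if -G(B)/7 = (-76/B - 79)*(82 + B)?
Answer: √24224133/17 ≈ 289.52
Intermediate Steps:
G(B) = -7*(-79 - 76/B)*(82 + B) (G(B) = -7*(-76/B - 79)*(82 + B) = -7*(-79 - 76/B)*(82 + B))
√(-303 + G(68)) = √(-303 + (45878 + 553*68 + 43624/68)) = √(-303 + (45878 + 37604 + 43624*(1/68))) = √(-303 + (45878 + 37604 + 10906/17)) = √(-303 + 1430100/17) = √(1424949/17) = √24224133/17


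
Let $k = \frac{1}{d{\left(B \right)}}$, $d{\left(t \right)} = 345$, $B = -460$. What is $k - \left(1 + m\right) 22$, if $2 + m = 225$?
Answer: $- \frac{1700159}{345} \approx -4928.0$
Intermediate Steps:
$m = 223$ ($m = -2 + 225 = 223$)
$k = \frac{1}{345} \approx 0.0028986$
$k - \left(1 + m\right) 22 = \frac{1}{345} - \left(1 + 223\right) 22 = \frac{1}{345} - 224 \cdot 22 = \frac{1}{345} - 4928 = - \frac{1700159}{345}$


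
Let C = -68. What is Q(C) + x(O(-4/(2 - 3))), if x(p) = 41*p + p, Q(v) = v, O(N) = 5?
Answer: 142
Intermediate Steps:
x(p) = 42*p
Q(C) + x(O(-4/(2 - 3))) = -68 + 42*5 = -68 + 210 = 142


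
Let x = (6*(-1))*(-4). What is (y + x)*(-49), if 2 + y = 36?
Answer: -2842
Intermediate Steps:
y = 34 (y = -2 + 36 = 34)
x = 24 (x = -6*(-4) = 24)
(y + x)*(-49) = (34 + 24)*(-49) = 58*(-49) = -2842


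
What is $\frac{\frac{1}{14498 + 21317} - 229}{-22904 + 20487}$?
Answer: $\frac{8201634}{86564855} \approx 0.094746$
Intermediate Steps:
$\frac{\frac{1}{14498 + 21317} - 229}{-22904 + 20487} = \frac{\frac{1}{35815} - 229}{-2417} = \left(\frac{1}{35815} - 229\right) \left(- \frac{1}{2417}\right) = \left(- \frac{8201634}{35815}\right) \left(- \frac{1}{2417}\right) = \frac{8201634}{86564855}$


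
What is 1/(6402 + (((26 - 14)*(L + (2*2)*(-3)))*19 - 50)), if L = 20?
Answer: 1/8176 ≈ 0.00012231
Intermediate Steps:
1/(6402 + (((26 - 14)*(L + (2*2)*(-3)))*19 - 50)) = 1/(6402 + (((26 - 14)*(20 + (2*2)*(-3)))*19 - 50)) = 1/(6402 + ((12*(20 + 4*(-3)))*19 - 50)) = 1/(6402 + ((12*(20 - 12))*19 - 50)) = 1/(6402 + ((12*8)*19 - 50)) = 1/(6402 + (96*19 - 50)) = 1/(6402 + (1824 - 50)) = 1/(6402 + 1774) = 1/8176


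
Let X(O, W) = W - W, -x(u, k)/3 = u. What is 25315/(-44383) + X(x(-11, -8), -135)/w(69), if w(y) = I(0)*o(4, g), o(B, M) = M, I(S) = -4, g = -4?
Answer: -25315/44383 ≈ -0.57038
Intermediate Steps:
x(u, k) = -3*u
X(O, W) = 0
w(y) = 16 (w(y) = -4*(-4) = 16)
25315/(-44383) + X(x(-11, -8), -135)/w(69) = 25315/(-44383) + 0/16 = 25315*(-1/44383) + 0*(1/16) = -25315/44383 + 0 = -25315/44383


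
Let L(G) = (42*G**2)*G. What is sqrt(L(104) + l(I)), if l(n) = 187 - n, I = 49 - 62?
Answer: 2*sqrt(11811122) ≈ 6873.5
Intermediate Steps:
L(G) = 42*G**3
I = -13
sqrt(L(104) + l(I)) = sqrt(42*104**3 + (187 - 1*(-13))) = sqrt(42*1124864 + (187 + 13)) = sqrt(47244288 + 200) = sqrt(47244488) = 2*sqrt(11811122)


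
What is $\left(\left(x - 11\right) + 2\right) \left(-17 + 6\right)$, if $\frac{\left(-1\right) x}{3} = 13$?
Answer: $528$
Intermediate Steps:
$x = -39$ ($x = \left(-3\right) 13 = -39$)
$\left(\left(x - 11\right) + 2\right) \left(-17 + 6\right) = \left(\left(-39 - 11\right) + 2\right) \left(-17 + 6\right) = \left(-50 + 2\right) \left(-11\right) = \left(-48\right) \left(-11\right) = 528$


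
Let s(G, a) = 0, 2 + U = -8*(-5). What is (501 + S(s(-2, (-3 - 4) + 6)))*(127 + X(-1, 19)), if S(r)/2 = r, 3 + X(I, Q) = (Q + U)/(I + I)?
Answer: 95691/2 ≈ 47846.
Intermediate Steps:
U = 38 (U = -2 - 8*(-5) = -2 + 40 = 38)
X(I, Q) = -3 + (38 + Q)/(2*I) (X(I, Q) = -3 + (Q + 38)/(I + I) = -3 + (38 + Q)/((2*I)) = -3 + (38 + Q)*(1/(2*I)) = -3 + (38 + Q)/(2*I))
S(r) = 2*r
(501 + S(s(-2, (-3 - 4) + 6)))*(127 + X(-1, 19)) = (501 + 2*0)*(127 + (1/2)*(38 + 19 - 6*(-1))/(-1)) = (501 + 0)*(127 + (1/2)*(-1)*(38 + 19 + 6)) = 501*(127 + (1/2)*(-1)*63) = 501*(127 - 63/2) = 501*(191/2) = 95691/2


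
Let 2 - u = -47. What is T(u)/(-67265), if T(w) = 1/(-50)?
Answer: 1/3363250 ≈ 2.9733e-7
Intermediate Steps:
u = 49 (u = 2 - 1*(-47) = 2 + 47 = 49)
T(w) = -1/50
T(u)/(-67265) = -1/50/(-67265) = -1/50*(-1/67265) = 1/3363250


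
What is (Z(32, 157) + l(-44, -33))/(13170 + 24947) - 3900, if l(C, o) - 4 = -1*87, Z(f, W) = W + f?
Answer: -148656194/38117 ≈ -3900.0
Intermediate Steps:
l(C, o) = -83 (l(C, o) = 4 - 1*87 = 4 - 87 = -83)
(Z(32, 157) + l(-44, -33))/(13170 + 24947) - 3900 = ((157 + 32) - 83)/(13170 + 24947) - 3900 = (189 - 83)/38117 - 3900 = 106*(1/38117) - 3900 = 106/38117 - 3900 = -148656194/38117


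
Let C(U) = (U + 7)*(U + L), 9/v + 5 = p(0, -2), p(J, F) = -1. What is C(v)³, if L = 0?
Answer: -35937/64 ≈ -561.52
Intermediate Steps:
v = -3/2 (v = 9/(-5 - 1) = 9/(-6) = 9*(-⅙) = -3/2 ≈ -1.5000)
C(U) = U*(7 + U) (C(U) = (U + 7)*(U + 0) = (7 + U)*U = U*(7 + U))
C(v)³ = (-3*(7 - 3/2)/2)³ = (-3/2*11/2)³ = (-33/4)³ = -35937/64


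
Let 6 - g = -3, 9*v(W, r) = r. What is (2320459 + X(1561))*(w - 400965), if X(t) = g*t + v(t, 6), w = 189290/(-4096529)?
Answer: -217051816271748050/231879 ≈ -9.3606e+11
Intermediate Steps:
w = -189290/4096529 (w = 189290*(-1/4096529) = -189290/4096529 ≈ -0.046207)
v(W, r) = r/9
g = 9 (g = 6 - 1*(-3) = 6 + 3 = 9)
X(t) = ⅔ + 9*t (X(t) = 9*t + (⅑)*6 = 9*t + ⅔ = ⅔ + 9*t)
(2320459 + X(1561))*(w - 400965) = (2320459 + (⅔ + 9*1561))*(-189290/4096529 - 400965) = (2320459 + (⅔ + 14049))*(-1642564939775/4096529) = (2320459 + 42149/3)*(-1642564939775/4096529) = (7003526/3)*(-1642564939775/4096529) = -217051816271748050/231879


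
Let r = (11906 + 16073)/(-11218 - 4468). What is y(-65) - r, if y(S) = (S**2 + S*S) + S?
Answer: 131555089/15686 ≈ 8386.8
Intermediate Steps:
y(S) = S + 2*S**2 (y(S) = (S**2 + S**2) + S = 2*S**2 + S = S + 2*S**2)
r = -27979/15686 (r = 27979/(-15686) = 27979*(-1/15686) = -27979/15686 ≈ -1.7837)
y(-65) - r = -65*(1 + 2*(-65)) - 1*(-27979/15686) = -65*(1 - 130) + 27979/15686 = -65*(-129) + 27979/15686 = 8385 + 27979/15686 = 131555089/15686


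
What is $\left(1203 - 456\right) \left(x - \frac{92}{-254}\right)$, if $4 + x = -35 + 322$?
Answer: $\frac{26882289}{127} \approx 2.1167 \cdot 10^{5}$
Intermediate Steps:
$x = 283$ ($x = -4 + \left(-35 + 322\right) = -4 + 287 = 283$)
$\left(1203 - 456\right) \left(x - \frac{92}{-254}\right) = \left(1203 - 456\right) \left(283 - \frac{92}{-254}\right) = 747 \left(283 - 92 \left(- \frac{1}{254}\right)\right) = 747 \left(283 - - \frac{46}{127}\right) = 747 \left(283 + \frac{46}{127}\right) = 747 \cdot \frac{35987}{127} = \frac{26882289}{127}$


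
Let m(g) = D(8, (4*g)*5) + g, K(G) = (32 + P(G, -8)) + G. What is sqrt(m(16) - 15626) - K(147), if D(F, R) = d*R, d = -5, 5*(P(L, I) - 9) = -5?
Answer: -187 + I*sqrt(17210) ≈ -187.0 + 131.19*I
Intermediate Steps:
P(L, I) = 8 (P(L, I) = 9 + (1/5)*(-5) = 9 - 1 = 8)
K(G) = 40 + G (K(G) = (32 + 8) + G = 40 + G)
D(F, R) = -5*R
m(g) = -99*g (m(g) = -5*4*g*5 + g = -100*g + g = -99*g)
sqrt(m(16) - 15626) - K(147) = sqrt(-99*16 - 15626) - (40 + 147) = sqrt(-1584 - 15626) - 1*187 = sqrt(-17210) - 187 = I*sqrt(17210) - 187 = -187 + I*sqrt(17210)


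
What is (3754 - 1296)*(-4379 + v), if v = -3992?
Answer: -20575918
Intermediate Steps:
(3754 - 1296)*(-4379 + v) = (3754 - 1296)*(-4379 - 3992) = 2458*(-8371) = -20575918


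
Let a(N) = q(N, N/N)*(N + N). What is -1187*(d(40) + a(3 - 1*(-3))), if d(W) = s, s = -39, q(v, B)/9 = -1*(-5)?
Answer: -594687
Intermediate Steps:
q(v, B) = 45 (q(v, B) = 9*(-1*(-5)) = 9*5 = 45)
a(N) = 90*N (a(N) = 45*(N + N) = 45*(2*N) = 90*N)
d(W) = -39
-1187*(d(40) + a(3 - 1*(-3))) = -1187*(-39 + 90*(3 - 1*(-3))) = -1187*(-39 + 90*(3 + 3)) = -1187*(-39 + 90*6) = -1187*(-39 + 540) = -1187*501 = -594687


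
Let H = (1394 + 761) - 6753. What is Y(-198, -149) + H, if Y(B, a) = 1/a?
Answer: -685103/149 ≈ -4598.0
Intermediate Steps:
H = -4598 (H = 2155 - 6753 = -4598)
Y(-198, -149) + H = 1/(-149) - 4598 = -1/149 - 4598 = -685103/149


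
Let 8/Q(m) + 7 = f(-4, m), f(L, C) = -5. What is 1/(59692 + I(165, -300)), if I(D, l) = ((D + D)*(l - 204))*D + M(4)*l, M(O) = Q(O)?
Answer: -1/27382908 ≈ -3.6519e-8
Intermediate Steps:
Q(m) = -2/3 (Q(m) = 8/(-7 - 5) = 8/(-12) = 8*(-1/12) = -2/3)
M(O) = -2/3
I(D, l) = -2*l/3 + 2*D**2*(-204 + l) (I(D, l) = ((D + D)*(l - 204))*D - 2*l/3 = ((2*D)*(-204 + l))*D - 2*l/3 = (2*D*(-204 + l))*D - 2*l/3 = 2*D**2*(-204 + l) - 2*l/3 = -2*l/3 + 2*D**2*(-204 + l))
1/(59692 + I(165, -300)) = 1/(59692 + (-408*165**2 - 2/3*(-300) + 2*(-300)*165**2)) = 1/(59692 + (-408*27225 + 200 + 2*(-300)*27225)) = 1/(59692 + (-11107800 + 200 - 16335000)) = 1/(59692 - 27442600) = 1/(-27382908) = -1/27382908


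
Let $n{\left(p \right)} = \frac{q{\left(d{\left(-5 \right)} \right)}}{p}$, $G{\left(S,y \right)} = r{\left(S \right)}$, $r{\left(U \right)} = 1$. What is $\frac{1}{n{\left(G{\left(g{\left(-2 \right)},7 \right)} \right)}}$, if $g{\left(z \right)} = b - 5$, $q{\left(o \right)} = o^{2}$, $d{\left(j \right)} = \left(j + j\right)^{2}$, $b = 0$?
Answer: $\frac{1}{10000} \approx 0.0001$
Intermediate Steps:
$d{\left(j \right)} = 4 j^{2}$ ($d{\left(j \right)} = \left(2 j\right)^{2} = 4 j^{2}$)
$g{\left(z \right)} = -5$ ($g{\left(z \right)} = 0 - 5 = -5$)
$G{\left(S,y \right)} = 1$
$n{\left(p \right)} = \frac{10000}{p}$ ($n{\left(p \right)} = \frac{\left(4 \left(-5\right)^{2}\right)^{2}}{p} = \frac{\left(4 \cdot 25\right)^{2}}{p} = \frac{100^{2}}{p} = \frac{10000}{p}$)
$\frac{1}{n{\left(G{\left(g{\left(-2 \right)},7 \right)} \right)}} = \frac{1}{10000 \cdot 1^{-1}} = \frac{1}{10000 \cdot 1} = \frac{1}{10000}$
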